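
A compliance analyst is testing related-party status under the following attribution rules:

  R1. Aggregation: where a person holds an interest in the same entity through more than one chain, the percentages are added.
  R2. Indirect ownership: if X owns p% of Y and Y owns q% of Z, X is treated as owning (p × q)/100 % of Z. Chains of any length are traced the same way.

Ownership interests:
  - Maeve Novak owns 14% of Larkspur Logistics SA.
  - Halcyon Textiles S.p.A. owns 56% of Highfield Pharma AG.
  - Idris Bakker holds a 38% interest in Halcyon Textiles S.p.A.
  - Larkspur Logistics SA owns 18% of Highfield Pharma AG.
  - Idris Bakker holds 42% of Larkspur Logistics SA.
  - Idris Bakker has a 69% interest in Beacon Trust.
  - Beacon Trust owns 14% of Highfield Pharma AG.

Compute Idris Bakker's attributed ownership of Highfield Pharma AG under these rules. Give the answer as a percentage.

Chain via Beacon Trust (R2): 69% × 14% = 9.66% of Highfield Pharma AG.
Chain via Halcyon Textiles S.p.A. (R2): 38% × 56% = 21.28% of Highfield Pharma AG.
Chain via Larkspur Logistics SA (R2): 42% × 18% = 7.56% of Highfield Pharma AG.
Aggregating (R1): 9.66% + 21.28% + 7.56% = 38.5%.

38.5%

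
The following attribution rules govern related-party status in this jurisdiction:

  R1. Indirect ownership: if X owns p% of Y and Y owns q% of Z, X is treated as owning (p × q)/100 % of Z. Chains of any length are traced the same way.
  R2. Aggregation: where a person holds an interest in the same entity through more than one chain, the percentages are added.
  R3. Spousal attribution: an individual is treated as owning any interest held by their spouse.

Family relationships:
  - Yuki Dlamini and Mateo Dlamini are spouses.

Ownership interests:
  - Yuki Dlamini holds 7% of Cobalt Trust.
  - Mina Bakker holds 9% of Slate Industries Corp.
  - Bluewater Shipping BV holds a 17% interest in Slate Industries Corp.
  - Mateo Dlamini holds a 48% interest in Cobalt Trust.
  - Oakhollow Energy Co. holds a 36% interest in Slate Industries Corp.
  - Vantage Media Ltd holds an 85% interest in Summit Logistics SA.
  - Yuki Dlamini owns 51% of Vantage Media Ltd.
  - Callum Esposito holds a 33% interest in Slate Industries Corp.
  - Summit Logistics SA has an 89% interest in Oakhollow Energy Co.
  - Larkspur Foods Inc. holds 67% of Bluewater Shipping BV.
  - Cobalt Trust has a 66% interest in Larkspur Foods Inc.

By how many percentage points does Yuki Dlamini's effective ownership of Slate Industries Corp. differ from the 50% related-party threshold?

31.97609

By spousal attribution (R3), Yuki Dlamini is treated as also owning Mateo Dlamini's interest in Cobalt Trust, giving 7% + 48% = 55%.
Chain via Vantage Media Ltd → Summit Logistics SA → Oakhollow Energy Co. (R1): 51% × 85% × 89% × 36% = 13.88934% of Slate Industries Corp.
Chain via Cobalt Trust → Larkspur Foods Inc. → Bluewater Shipping BV (R1): 55% × 66% × 67% × 17% = 4.13457% of Slate Industries Corp.
Aggregating (R2): 13.88934% + 4.13457% = 18.02391%.
18.02391% falls short of the 50% threshold by 31.97609 percentage points.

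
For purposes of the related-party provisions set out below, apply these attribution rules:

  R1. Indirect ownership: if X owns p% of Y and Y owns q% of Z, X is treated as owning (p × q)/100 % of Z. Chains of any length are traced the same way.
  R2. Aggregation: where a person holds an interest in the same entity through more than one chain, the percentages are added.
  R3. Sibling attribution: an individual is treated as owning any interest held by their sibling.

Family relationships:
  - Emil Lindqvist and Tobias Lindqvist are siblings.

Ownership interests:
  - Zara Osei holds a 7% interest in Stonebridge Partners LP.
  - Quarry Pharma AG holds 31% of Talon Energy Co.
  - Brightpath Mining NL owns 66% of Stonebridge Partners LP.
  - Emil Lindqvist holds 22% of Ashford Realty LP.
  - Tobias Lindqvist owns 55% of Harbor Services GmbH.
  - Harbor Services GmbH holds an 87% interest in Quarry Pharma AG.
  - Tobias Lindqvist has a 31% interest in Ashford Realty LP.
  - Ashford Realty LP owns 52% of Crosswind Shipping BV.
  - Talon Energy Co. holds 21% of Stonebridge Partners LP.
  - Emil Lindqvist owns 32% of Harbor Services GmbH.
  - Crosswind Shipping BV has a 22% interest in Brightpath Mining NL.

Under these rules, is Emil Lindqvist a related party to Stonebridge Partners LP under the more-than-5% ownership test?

By sibling attribution (R3), Emil Lindqvist is treated as also owning Tobias Lindqvist's interest in Ashford Realty LP, giving 22% + 31% = 53%.
By sibling attribution (R3), Emil Lindqvist is treated as also owning Tobias Lindqvist's interest in Harbor Services GmbH, giving 32% + 55% = 87%.
Chain via Ashford Realty LP → Crosswind Shipping BV → Brightpath Mining NL (R1): 53% × 52% × 22% × 66% = 4.001712% of Stonebridge Partners LP.
Chain via Harbor Services GmbH → Quarry Pharma AG → Talon Energy Co. (R1): 87% × 87% × 31% × 21% = 4.927419% of Stonebridge Partners LP.
Aggregating (R2): 4.001712% + 4.927419% = 8.929131%.
8.929131% exceeds the 5% threshold, so Emil is a related party to Stonebridge Partners LP.

Yes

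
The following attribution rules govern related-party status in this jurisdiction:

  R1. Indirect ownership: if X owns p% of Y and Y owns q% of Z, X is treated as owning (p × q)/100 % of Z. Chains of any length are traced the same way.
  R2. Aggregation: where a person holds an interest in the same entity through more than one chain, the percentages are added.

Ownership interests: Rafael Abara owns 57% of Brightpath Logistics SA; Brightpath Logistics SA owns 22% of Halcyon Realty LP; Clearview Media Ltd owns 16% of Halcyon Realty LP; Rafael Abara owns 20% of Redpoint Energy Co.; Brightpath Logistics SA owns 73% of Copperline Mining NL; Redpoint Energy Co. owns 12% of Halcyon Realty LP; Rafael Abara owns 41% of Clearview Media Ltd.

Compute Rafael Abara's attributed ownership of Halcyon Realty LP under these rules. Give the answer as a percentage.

21.5%

Chain via Brightpath Logistics SA (R1): 57% × 22% = 12.54% of Halcyon Realty LP.
Chain via Redpoint Energy Co. (R1): 20% × 12% = 2.4% of Halcyon Realty LP.
Chain via Clearview Media Ltd (R1): 41% × 16% = 6.56% of Halcyon Realty LP.
Aggregating (R2): 12.54% + 2.4% + 6.56% = 21.5%.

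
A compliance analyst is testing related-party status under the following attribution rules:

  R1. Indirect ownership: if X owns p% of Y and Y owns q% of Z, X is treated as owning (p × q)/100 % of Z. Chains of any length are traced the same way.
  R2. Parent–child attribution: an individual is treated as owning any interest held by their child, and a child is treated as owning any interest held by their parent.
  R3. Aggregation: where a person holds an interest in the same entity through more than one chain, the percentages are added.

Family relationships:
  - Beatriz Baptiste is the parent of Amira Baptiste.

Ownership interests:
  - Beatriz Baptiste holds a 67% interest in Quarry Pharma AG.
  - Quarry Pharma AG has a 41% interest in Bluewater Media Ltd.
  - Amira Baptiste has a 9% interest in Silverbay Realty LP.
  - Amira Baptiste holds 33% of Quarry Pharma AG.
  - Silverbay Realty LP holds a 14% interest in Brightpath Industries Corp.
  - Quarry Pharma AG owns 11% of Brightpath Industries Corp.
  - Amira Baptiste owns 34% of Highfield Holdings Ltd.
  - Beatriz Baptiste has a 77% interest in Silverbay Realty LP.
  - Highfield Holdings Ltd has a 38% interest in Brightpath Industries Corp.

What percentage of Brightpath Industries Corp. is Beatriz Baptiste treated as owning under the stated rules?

35.96%

By parent–child attribution (R2), Beatriz Baptiste is treated as also owning Amira Baptiste's interest in Quarry Pharma AG, giving 67% + 33% = 100%.
By parent–child attribution (R2), Beatriz Baptiste is treated as also owning Amira Baptiste's interest in Silverbay Realty LP, giving 77% + 9% = 86%.
By parent–child attribution (R2), Beatriz Baptiste is treated as owning Amira Baptiste's 34% interest in Highfield Holdings Ltd.
Chain via Quarry Pharma AG (R1): 100% × 11% = 11% of Brightpath Industries Corp.
Chain via Silverbay Realty LP (R1): 86% × 14% = 12.04% of Brightpath Industries Corp.
Chain via Highfield Holdings Ltd (R1): 34% × 38% = 12.92% of Brightpath Industries Corp.
Aggregating (R3): 11% + 12.04% + 12.92% = 35.96%.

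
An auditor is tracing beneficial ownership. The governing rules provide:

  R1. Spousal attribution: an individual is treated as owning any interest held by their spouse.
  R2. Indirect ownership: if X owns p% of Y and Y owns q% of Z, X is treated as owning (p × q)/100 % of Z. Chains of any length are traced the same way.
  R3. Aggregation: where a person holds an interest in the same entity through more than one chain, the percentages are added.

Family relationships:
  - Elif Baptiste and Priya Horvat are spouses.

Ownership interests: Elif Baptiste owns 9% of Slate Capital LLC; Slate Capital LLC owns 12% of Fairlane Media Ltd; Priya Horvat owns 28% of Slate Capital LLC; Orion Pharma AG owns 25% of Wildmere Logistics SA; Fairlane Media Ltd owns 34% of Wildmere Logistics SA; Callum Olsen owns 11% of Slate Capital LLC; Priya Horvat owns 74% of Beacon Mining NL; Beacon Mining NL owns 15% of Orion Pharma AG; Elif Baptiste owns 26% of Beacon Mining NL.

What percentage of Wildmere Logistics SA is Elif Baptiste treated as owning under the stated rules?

By spousal attribution (R1), Elif Baptiste is treated as also owning Priya Horvat's interest in Beacon Mining NL, giving 26% + 74% = 100%.
By spousal attribution (R1), Elif Baptiste is treated as also owning Priya Horvat's interest in Slate Capital LLC, giving 9% + 28% = 37%.
Chain via Beacon Mining NL → Orion Pharma AG (R2): 100% × 15% × 25% = 3.75% of Wildmere Logistics SA.
Chain via Slate Capital LLC → Fairlane Media Ltd (R2): 37% × 12% × 34% = 1.5096% of Wildmere Logistics SA.
Aggregating (R3): 3.75% + 1.5096% = 5.2596%.

5.2596%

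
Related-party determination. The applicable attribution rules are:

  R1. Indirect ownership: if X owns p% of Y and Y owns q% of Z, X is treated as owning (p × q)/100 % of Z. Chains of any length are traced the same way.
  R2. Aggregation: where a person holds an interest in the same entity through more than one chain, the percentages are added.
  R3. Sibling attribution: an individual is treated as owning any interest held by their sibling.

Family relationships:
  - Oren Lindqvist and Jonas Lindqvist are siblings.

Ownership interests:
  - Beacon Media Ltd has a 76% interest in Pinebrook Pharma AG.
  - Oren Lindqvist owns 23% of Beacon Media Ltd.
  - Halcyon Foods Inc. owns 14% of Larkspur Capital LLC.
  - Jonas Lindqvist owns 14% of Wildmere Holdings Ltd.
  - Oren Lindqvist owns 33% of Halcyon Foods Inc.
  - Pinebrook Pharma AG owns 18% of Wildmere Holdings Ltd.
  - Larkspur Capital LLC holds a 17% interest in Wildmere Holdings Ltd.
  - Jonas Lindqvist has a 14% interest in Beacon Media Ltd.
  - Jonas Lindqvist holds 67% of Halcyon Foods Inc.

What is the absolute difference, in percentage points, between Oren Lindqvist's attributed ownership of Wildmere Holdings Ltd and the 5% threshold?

16.4416

By sibling attribution (R3), Oren Lindqvist is treated as also owning Jonas Lindqvist's interest in Beacon Media Ltd, giving 23% + 14% = 37%.
By sibling attribution (R3), Oren Lindqvist is treated as also owning Jonas Lindqvist's interest in Halcyon Foods Inc, giving 33% + 67% = 100%.
By sibling attribution (R3), Oren Lindqvist is treated as owning Jonas Lindqvist's 14% interest in Wildmere Holdings Ltd.
Chain via Beacon Media Ltd → Pinebrook Pharma AG (R1): 37% × 76% × 18% = 5.0616% of Wildmere Holdings Ltd.
Chain via Halcyon Foods Inc. → Larkspur Capital LLC (R1): 100% × 14% × 17% = 2.38% of Wildmere Holdings Ltd.
Direct interest in Wildmere Holdings Ltd: 14%.
Aggregating (R2): 5.0616% + 2.38% + 14% = 21.4416%.
21.4416% exceeds the 5% threshold by 16.4416 percentage points.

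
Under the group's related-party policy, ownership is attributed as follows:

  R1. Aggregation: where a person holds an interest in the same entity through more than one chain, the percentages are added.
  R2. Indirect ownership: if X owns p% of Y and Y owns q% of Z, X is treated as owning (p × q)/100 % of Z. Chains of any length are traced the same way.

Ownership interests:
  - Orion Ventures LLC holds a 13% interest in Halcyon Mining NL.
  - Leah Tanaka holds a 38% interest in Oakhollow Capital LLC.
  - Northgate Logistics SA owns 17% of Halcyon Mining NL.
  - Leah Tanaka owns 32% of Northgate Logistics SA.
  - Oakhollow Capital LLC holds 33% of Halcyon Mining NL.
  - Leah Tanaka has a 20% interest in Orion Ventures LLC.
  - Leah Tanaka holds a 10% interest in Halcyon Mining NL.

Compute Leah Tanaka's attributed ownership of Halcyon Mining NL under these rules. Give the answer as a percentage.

Chain via Oakhollow Capital LLC (R2): 38% × 33% = 12.54% of Halcyon Mining NL.
Chain via Northgate Logistics SA (R2): 32% × 17% = 5.44% of Halcyon Mining NL.
Chain via Orion Ventures LLC (R2): 20% × 13% = 2.6% of Halcyon Mining NL.
Direct interest in Halcyon Mining NL: 10%.
Aggregating (R1): 12.54% + 5.44% + 2.6% + 10% = 30.58%.

30.58%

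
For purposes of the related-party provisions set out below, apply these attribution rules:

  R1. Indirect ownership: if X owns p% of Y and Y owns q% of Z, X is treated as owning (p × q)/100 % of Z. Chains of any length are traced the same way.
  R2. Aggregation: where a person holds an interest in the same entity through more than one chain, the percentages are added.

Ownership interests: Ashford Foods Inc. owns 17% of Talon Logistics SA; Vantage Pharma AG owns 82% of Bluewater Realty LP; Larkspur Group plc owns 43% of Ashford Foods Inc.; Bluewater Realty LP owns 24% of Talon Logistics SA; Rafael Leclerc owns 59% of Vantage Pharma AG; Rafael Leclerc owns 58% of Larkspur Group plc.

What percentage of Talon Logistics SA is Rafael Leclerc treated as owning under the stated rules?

Chain via Larkspur Group plc → Ashford Foods Inc. (R1): 58% × 43% × 17% = 4.2398% of Talon Logistics SA.
Chain via Vantage Pharma AG → Bluewater Realty LP (R1): 59% × 82% × 24% = 11.6112% of Talon Logistics SA.
Aggregating (R2): 4.2398% + 11.6112% = 15.851%.

15.851%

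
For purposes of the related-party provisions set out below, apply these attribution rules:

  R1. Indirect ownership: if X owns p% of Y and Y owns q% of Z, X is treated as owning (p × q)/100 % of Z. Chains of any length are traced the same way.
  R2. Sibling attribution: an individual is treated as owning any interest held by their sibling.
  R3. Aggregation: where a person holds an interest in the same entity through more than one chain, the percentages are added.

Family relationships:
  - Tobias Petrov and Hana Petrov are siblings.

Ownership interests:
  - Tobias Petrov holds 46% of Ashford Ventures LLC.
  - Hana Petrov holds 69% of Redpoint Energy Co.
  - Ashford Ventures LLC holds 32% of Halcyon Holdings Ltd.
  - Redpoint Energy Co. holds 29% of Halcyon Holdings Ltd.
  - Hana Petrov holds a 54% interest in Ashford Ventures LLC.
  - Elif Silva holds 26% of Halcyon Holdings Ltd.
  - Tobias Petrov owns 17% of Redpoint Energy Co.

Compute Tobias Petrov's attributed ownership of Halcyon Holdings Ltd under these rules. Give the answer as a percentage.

By sibling attribution (R2), Tobias Petrov is treated as also owning Hana Petrov's interest in Redpoint Energy Co, giving 17% + 69% = 86%.
By sibling attribution (R2), Tobias Petrov is treated as also owning Hana Petrov's interest in Ashford Ventures LLC, giving 46% + 54% = 100%.
Chain via Redpoint Energy Co. (R1): 86% × 29% = 24.94% of Halcyon Holdings Ltd.
Chain via Ashford Ventures LLC (R1): 100% × 32% = 32% of Halcyon Holdings Ltd.
Aggregating (R3): 24.94% + 32% = 56.94%.

56.94%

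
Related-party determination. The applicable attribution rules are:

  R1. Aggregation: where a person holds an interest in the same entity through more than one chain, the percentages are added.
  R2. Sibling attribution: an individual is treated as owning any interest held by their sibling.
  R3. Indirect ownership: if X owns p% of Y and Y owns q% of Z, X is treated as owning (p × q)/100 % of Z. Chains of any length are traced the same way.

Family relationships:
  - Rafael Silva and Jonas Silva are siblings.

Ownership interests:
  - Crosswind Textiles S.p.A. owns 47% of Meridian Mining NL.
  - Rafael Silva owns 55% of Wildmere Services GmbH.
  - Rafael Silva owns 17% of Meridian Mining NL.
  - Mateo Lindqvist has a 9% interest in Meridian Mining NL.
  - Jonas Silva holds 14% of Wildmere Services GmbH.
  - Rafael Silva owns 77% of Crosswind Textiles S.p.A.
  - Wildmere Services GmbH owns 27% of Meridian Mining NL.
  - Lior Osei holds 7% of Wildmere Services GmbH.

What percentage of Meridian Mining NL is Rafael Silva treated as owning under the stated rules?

71.82%

By sibling attribution (R2), Rafael Silva is treated as also owning Jonas Silva's interest in Wildmere Services GmbH, giving 55% + 14% = 69%.
Chain via Wildmere Services GmbH (R3): 69% × 27% = 18.63% of Meridian Mining NL.
Chain via Crosswind Textiles S.p.A. (R3): 77% × 47% = 36.19% of Meridian Mining NL.
Direct interest in Meridian Mining NL: 17%.
Aggregating (R1): 18.63% + 36.19% + 17% = 71.82%.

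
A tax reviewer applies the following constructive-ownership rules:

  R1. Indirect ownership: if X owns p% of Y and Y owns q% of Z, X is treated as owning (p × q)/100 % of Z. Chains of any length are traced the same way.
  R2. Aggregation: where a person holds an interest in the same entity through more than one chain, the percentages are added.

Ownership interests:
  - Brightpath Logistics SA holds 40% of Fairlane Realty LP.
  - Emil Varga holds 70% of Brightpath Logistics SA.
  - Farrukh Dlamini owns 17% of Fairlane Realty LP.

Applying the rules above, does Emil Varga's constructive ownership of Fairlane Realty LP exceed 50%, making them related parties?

No

Chain via Brightpath Logistics SA (R1): 70% × 40% = 28% of Fairlane Realty LP.
28% does not exceed the 50% threshold, so Emil is not a related party to Fairlane Realty LP.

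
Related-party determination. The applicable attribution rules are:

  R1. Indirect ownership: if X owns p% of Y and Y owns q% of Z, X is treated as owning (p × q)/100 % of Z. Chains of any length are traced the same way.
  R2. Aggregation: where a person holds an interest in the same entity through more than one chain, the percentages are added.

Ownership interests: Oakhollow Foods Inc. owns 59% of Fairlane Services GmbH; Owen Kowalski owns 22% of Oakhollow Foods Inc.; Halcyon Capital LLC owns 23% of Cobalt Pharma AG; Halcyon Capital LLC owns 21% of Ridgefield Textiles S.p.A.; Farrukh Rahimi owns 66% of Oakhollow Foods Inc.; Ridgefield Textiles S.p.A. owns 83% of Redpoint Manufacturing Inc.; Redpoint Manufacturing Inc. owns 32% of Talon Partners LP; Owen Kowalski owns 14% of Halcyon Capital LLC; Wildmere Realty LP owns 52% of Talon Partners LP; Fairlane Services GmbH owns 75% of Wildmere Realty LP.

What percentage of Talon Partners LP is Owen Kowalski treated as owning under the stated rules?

5.843064%

Chain via Oakhollow Foods Inc. → Fairlane Services GmbH → Wildmere Realty LP (R1): 22% × 59% × 75% × 52% = 5.0622% of Talon Partners LP.
Chain via Halcyon Capital LLC → Ridgefield Textiles S.p.A. → Redpoint Manufacturing Inc. (R1): 14% × 21% × 83% × 32% = 0.780864% of Talon Partners LP.
Aggregating (R2): 5.0622% + 0.780864% = 5.843064%.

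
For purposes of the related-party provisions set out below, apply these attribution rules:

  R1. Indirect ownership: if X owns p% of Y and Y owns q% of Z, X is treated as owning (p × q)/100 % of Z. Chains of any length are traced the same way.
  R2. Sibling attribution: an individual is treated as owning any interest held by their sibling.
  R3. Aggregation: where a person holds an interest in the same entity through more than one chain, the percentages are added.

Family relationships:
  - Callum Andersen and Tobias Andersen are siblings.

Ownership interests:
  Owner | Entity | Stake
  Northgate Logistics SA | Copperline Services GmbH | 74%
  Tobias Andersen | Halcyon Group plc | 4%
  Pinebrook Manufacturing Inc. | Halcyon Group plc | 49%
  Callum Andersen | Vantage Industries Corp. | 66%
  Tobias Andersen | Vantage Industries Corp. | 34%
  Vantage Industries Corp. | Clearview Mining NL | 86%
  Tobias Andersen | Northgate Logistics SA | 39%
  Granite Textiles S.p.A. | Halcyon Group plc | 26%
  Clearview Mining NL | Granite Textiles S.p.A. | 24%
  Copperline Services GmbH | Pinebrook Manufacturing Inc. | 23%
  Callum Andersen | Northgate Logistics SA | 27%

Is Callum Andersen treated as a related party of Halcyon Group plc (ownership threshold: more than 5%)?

By sibling attribution (R2), Callum Andersen is treated as also owning Tobias Andersen's interest in Vantage Industries Corp, giving 66% + 34% = 100%.
By sibling attribution (R2), Callum Andersen is treated as also owning Tobias Andersen's interest in Northgate Logistics SA, giving 27% + 39% = 66%.
By sibling attribution (R2), Callum Andersen is treated as owning Tobias Andersen's 4% interest in Halcyon Group plc.
Chain via Vantage Industries Corp. → Clearview Mining NL → Granite Textiles S.p.A. (R1): 100% × 86% × 24% × 26% = 5.3664% of Halcyon Group plc.
Chain via Northgate Logistics SA → Copperline Services GmbH → Pinebrook Manufacturing Inc. (R1): 66% × 74% × 23% × 49% = 5.504268% of Halcyon Group plc.
Direct interest in Halcyon Group plc: 4%.
Aggregating (R3): 5.3664% + 5.504268% + 4% = 14.870668%.
14.870668% exceeds the 5% threshold, so Callum is a related party to Halcyon Group plc.

Yes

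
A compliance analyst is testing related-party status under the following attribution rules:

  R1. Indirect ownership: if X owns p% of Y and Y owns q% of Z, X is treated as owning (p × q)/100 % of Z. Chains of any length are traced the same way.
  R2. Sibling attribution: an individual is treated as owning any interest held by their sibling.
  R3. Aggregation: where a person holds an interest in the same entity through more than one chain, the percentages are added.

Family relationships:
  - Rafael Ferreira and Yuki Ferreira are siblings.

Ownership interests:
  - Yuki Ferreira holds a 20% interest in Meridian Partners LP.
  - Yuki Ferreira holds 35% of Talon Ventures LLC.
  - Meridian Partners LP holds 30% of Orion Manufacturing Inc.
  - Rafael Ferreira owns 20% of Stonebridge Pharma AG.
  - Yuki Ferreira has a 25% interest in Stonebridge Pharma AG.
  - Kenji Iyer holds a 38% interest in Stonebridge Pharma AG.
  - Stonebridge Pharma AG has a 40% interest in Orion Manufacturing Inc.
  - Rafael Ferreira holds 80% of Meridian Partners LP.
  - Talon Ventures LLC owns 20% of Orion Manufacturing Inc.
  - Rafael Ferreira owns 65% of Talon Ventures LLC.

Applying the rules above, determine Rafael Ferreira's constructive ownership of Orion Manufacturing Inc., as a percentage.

68%

By sibling attribution (R2), Rafael Ferreira is treated as also owning Yuki Ferreira's interest in Talon Ventures LLC, giving 65% + 35% = 100%.
By sibling attribution (R2), Rafael Ferreira is treated as also owning Yuki Ferreira's interest in Meridian Partners LP, giving 80% + 20% = 100%.
By sibling attribution (R2), Rafael Ferreira is treated as also owning Yuki Ferreira's interest in Stonebridge Pharma AG, giving 20% + 25% = 45%.
Chain via Talon Ventures LLC (R1): 100% × 20% = 20% of Orion Manufacturing Inc.
Chain via Meridian Partners LP (R1): 100% × 30% = 30% of Orion Manufacturing Inc.
Chain via Stonebridge Pharma AG (R1): 45% × 40% = 18% of Orion Manufacturing Inc.
Aggregating (R3): 20% + 30% + 18% = 68%.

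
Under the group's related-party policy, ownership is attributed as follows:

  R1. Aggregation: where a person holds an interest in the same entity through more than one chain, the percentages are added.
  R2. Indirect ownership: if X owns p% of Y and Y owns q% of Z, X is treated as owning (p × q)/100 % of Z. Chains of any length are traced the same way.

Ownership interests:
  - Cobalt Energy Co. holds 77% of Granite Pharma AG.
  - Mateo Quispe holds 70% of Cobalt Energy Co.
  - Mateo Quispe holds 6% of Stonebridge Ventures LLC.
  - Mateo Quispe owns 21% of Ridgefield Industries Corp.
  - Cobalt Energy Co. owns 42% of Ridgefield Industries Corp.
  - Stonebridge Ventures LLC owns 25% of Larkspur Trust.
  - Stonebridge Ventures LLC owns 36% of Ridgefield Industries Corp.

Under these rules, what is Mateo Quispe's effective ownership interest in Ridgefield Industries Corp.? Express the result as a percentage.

Chain via Stonebridge Ventures LLC (R2): 6% × 36% = 2.16% of Ridgefield Industries Corp.
Chain via Cobalt Energy Co. (R2): 70% × 42% = 29.4% of Ridgefield Industries Corp.
Direct interest in Ridgefield Industries Corp: 21%.
Aggregating (R1): 2.16% + 29.4% + 21% = 52.56%.

52.56%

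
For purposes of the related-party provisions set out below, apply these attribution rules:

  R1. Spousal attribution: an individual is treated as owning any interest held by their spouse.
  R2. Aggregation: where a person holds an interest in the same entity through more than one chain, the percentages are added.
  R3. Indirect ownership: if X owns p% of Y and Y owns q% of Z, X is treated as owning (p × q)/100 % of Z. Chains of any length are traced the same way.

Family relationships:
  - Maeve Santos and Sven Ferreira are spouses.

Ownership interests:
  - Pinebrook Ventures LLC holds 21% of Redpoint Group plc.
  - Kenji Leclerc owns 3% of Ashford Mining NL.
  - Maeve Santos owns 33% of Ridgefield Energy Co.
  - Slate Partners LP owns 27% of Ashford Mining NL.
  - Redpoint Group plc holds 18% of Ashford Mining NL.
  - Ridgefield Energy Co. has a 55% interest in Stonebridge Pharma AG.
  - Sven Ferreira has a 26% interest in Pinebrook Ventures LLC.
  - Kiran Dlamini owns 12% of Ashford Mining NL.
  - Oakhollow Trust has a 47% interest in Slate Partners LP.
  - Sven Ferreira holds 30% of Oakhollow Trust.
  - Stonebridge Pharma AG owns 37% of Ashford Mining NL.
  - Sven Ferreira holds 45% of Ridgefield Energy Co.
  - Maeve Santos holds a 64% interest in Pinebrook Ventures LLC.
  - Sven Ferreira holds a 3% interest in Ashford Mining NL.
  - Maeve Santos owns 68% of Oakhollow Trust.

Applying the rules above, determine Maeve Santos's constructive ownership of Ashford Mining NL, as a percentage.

34.7112%

By spousal attribution (R1), Maeve Santos is treated as also owning Sven Ferreira's interest in Oakhollow Trust, giving 68% + 30% = 98%.
By spousal attribution (R1), Maeve Santos is treated as also owning Sven Ferreira's interest in Ridgefield Energy Co, giving 33% + 45% = 78%.
By spousal attribution (R1), Maeve Santos is treated as also owning Sven Ferreira's interest in Pinebrook Ventures LLC, giving 64% + 26% = 90%.
By spousal attribution (R1), Maeve Santos is treated as owning Sven Ferreira's 3% interest in Ashford Mining NL.
Chain via Oakhollow Trust → Slate Partners LP (R3): 98% × 47% × 27% = 12.4362% of Ashford Mining NL.
Chain via Ridgefield Energy Co. → Stonebridge Pharma AG (R3): 78% × 55% × 37% = 15.873% of Ashford Mining NL.
Chain via Pinebrook Ventures LLC → Redpoint Group plc (R3): 90% × 21% × 18% = 3.402% of Ashford Mining NL.
Direct interest in Ashford Mining NL: 3%.
Aggregating (R2): 12.4362% + 15.873% + 3.402% + 3% = 34.7112%.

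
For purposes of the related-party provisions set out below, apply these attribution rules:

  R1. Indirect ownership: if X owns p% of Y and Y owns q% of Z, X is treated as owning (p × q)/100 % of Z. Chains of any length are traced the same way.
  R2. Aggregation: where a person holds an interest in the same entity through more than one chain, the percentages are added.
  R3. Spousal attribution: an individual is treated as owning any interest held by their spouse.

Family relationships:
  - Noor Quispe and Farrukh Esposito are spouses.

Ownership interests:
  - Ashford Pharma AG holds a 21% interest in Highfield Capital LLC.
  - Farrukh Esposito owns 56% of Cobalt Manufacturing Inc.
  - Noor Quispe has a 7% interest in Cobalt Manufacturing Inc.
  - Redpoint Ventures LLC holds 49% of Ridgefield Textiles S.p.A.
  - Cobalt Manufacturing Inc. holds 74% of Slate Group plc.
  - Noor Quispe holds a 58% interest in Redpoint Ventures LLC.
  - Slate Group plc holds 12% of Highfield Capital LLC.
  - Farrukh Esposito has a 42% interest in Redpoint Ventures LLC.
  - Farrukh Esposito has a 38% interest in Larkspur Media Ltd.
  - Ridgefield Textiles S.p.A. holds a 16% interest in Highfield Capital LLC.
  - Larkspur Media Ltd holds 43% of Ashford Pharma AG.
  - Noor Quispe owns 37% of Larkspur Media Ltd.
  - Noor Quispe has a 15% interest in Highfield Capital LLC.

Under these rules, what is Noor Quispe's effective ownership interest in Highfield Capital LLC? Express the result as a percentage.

35.2069%

By spousal attribution (R3), Noor Quispe is treated as also owning Farrukh Esposito's interest in Cobalt Manufacturing Inc, giving 7% + 56% = 63%.
By spousal attribution (R3), Noor Quispe is treated as also owning Farrukh Esposito's interest in Larkspur Media Ltd, giving 37% + 38% = 75%.
By spousal attribution (R3), Noor Quispe is treated as also owning Farrukh Esposito's interest in Redpoint Ventures LLC, giving 58% + 42% = 100%.
Chain via Cobalt Manufacturing Inc. → Slate Group plc (R1): 63% × 74% × 12% = 5.5944% of Highfield Capital LLC.
Chain via Larkspur Media Ltd → Ashford Pharma AG (R1): 75% × 43% × 21% = 6.7725% of Highfield Capital LLC.
Chain via Redpoint Ventures LLC → Ridgefield Textiles S.p.A. (R1): 100% × 49% × 16% = 7.84% of Highfield Capital LLC.
Direct interest in Highfield Capital LLC: 15%.
Aggregating (R2): 5.5944% + 6.7725% + 7.84% + 15% = 35.2069%.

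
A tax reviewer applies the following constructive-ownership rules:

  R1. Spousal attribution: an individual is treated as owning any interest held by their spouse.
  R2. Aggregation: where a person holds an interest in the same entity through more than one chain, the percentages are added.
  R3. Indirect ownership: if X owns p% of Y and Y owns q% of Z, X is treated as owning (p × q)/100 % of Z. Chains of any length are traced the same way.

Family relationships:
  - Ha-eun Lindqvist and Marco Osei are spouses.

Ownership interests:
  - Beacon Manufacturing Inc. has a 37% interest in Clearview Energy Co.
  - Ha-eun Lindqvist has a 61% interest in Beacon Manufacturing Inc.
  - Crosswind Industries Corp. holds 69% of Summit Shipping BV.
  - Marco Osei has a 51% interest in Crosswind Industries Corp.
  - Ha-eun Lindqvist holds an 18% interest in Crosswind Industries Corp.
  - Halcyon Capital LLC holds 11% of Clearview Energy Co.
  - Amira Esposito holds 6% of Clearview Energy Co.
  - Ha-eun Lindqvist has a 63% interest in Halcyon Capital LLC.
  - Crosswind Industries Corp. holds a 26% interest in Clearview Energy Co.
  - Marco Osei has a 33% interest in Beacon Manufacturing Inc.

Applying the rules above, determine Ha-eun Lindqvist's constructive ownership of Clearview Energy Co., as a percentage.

59.65%

By spousal attribution (R1), Ha-eun Lindqvist is treated as also owning Marco Osei's interest in Beacon Manufacturing Inc, giving 61% + 33% = 94%.
By spousal attribution (R1), Ha-eun Lindqvist is treated as also owning Marco Osei's interest in Crosswind Industries Corp, giving 18% + 51% = 69%.
Chain via Beacon Manufacturing Inc. (R3): 94% × 37% = 34.78% of Clearview Energy Co.
Chain via Crosswind Industries Corp. (R3): 69% × 26% = 17.94% of Clearview Energy Co.
Chain via Halcyon Capital LLC (R3): 63% × 11% = 6.93% of Clearview Energy Co.
Aggregating (R2): 34.78% + 17.94% + 6.93% = 59.65%.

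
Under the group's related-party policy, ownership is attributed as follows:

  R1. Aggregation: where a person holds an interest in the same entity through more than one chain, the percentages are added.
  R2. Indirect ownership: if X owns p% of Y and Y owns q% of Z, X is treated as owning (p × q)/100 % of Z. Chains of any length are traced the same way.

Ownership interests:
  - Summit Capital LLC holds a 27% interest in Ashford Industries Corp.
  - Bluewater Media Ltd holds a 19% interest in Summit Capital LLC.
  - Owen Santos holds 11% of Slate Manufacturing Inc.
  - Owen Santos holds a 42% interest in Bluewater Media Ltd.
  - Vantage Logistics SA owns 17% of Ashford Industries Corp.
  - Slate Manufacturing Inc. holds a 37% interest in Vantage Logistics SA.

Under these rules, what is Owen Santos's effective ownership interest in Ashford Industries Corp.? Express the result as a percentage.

Chain via Slate Manufacturing Inc. → Vantage Logistics SA (R2): 11% × 37% × 17% = 0.6919% of Ashford Industries Corp.
Chain via Bluewater Media Ltd → Summit Capital LLC (R2): 42% × 19% × 27% = 2.1546% of Ashford Industries Corp.
Aggregating (R1): 0.6919% + 2.1546% = 2.8465%.

2.8465%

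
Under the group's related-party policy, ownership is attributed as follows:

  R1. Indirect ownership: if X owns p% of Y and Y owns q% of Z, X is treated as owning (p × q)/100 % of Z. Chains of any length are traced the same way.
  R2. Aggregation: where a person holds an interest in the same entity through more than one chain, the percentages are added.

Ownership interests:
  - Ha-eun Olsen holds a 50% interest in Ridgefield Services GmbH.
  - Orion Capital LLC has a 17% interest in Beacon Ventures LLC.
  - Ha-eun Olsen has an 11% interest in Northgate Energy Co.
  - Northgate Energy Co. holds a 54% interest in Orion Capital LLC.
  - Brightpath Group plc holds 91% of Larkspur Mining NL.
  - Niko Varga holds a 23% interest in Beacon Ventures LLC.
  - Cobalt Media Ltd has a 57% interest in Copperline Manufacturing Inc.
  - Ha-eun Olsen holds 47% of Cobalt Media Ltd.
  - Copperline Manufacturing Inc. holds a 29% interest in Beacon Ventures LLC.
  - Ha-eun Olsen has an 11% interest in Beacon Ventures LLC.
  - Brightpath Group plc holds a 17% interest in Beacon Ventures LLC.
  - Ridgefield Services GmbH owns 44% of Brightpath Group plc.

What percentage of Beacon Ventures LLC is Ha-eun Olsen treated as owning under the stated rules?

Chain via Ridgefield Services GmbH → Brightpath Group plc (R1): 50% × 44% × 17% = 3.74% of Beacon Ventures LLC.
Chain via Cobalt Media Ltd → Copperline Manufacturing Inc. (R1): 47% × 57% × 29% = 7.7691% of Beacon Ventures LLC.
Chain via Northgate Energy Co. → Orion Capital LLC (R1): 11% × 54% × 17% = 1.0098% of Beacon Ventures LLC.
Direct interest in Beacon Ventures LLC: 11%.
Aggregating (R2): 3.74% + 7.7691% + 1.0098% + 11% = 23.5189%.

23.5189%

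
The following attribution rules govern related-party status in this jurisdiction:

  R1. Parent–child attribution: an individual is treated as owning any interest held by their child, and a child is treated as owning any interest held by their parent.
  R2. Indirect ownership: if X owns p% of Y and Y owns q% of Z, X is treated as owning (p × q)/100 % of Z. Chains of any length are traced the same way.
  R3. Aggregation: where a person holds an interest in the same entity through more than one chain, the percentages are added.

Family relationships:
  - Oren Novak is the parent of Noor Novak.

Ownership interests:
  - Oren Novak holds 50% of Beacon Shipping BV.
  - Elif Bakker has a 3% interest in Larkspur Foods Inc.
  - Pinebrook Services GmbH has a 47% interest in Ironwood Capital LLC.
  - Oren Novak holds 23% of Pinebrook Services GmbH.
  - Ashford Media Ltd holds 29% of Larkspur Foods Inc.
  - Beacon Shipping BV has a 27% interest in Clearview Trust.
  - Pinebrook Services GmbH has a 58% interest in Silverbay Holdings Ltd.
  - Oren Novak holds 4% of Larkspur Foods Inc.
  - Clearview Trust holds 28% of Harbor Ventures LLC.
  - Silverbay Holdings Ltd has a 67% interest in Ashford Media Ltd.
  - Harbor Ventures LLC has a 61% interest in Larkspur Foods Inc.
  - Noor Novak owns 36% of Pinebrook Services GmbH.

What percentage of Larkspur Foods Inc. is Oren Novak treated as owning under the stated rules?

By parent–child attribution (R1), Oren Novak is treated as also owning Noor Novak's interest in Pinebrook Services GmbH, giving 23% + 36% = 59%.
Chain via Beacon Shipping BV → Clearview Trust → Harbor Ventures LLC (R2): 50% × 27% × 28% × 61% = 2.3058% of Larkspur Foods Inc.
Chain via Pinebrook Services GmbH → Silverbay Holdings Ltd → Ashford Media Ltd (R2): 59% × 58% × 67% × 29% = 6.648946% of Larkspur Foods Inc.
Direct interest in Larkspur Foods Inc: 4%.
Aggregating (R3): 2.3058% + 6.648946% + 4% = 12.954746%.

12.954746%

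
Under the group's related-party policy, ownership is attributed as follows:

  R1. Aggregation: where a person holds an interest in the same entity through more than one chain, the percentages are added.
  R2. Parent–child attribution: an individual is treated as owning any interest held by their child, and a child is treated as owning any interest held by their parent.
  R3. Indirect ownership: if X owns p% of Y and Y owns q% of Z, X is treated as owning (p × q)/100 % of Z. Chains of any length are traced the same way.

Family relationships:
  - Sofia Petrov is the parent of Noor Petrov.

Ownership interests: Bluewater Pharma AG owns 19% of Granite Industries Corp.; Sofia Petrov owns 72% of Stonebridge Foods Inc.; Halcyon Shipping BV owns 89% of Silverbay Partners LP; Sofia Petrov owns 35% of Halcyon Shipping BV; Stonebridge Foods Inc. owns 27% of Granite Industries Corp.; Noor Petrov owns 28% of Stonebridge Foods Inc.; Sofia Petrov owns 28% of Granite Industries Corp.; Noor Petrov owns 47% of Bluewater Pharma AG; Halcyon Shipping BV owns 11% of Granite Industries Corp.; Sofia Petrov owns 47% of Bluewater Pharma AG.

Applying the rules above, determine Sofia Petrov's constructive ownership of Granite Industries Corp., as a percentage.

76.71%

By parent–child attribution (R2), Sofia Petrov is treated as also owning Noor Petrov's interest in Bluewater Pharma AG, giving 47% + 47% = 94%.
By parent–child attribution (R2), Sofia Petrov is treated as also owning Noor Petrov's interest in Stonebridge Foods Inc, giving 72% + 28% = 100%.
Chain via Bluewater Pharma AG (R3): 94% × 19% = 17.86% of Granite Industries Corp.
Chain via Halcyon Shipping BV (R3): 35% × 11% = 3.85% of Granite Industries Corp.
Chain via Stonebridge Foods Inc. (R3): 100% × 27% = 27% of Granite Industries Corp.
Direct interest in Granite Industries Corp: 28%.
Aggregating (R1): 17.86% + 3.85% + 27% + 28% = 76.71%.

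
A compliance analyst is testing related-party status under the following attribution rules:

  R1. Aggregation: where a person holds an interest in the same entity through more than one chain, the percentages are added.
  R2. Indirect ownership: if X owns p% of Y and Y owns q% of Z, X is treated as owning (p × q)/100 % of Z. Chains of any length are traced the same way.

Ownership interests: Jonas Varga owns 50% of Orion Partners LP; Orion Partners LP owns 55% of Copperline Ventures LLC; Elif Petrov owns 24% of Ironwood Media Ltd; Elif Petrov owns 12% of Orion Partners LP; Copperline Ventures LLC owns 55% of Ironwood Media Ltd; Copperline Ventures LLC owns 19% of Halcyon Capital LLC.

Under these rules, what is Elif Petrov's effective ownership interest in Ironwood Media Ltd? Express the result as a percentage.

Chain via Orion Partners LP → Copperline Ventures LLC (R2): 12% × 55% × 55% = 3.63% of Ironwood Media Ltd.
Direct interest in Ironwood Media Ltd: 24%.
Aggregating (R1): 3.63% + 24% = 27.63%.

27.63%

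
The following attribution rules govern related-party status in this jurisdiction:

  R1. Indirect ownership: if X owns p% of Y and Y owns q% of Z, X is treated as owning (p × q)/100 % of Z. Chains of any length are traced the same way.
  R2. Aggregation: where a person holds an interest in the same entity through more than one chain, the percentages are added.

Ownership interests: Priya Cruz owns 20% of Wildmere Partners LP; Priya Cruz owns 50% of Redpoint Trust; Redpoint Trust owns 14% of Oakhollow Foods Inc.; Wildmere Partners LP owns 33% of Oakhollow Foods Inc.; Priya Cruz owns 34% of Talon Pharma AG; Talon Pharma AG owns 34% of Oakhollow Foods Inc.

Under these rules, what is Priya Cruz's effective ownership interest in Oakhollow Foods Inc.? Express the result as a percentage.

25.16%

Chain via Talon Pharma AG (R1): 34% × 34% = 11.56% of Oakhollow Foods Inc.
Chain via Redpoint Trust (R1): 50% × 14% = 7% of Oakhollow Foods Inc.
Chain via Wildmere Partners LP (R1): 20% × 33% = 6.6% of Oakhollow Foods Inc.
Aggregating (R2): 11.56% + 7% + 6.6% = 25.16%.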